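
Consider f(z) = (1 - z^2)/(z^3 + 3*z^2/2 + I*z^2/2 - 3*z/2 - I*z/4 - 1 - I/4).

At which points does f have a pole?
The singularities of f are the zeros of the denominator. Factoring,
  z^3 + 3*z^2/2 + I*z^2/2 - 3*z/2 - I*z/4 - 1 - I/4 = (z - 1)*(z + 2 + I/2)*(z + 1/2)
so the candidates are z = 1, z = -2 - I/2, z = -1/2.

Check the numerator P(z) = 1 - z^2 at each one:
  P(1) = 0, so the factor (z - 1) cancels and z = 1 is only a removable singularity, not a pole.
  P(-2 - I/2) = -11/4 - 2*I ≠ 0, so z = -2 - I/2 is a (simple) pole.
  P(-1/2) = 3/4 ≠ 0, so z = -1/2 is a (simple) pole.

Poles of f: {-2 - I/2, -1/2}

Final answer: {-2 - I/2, -1/2}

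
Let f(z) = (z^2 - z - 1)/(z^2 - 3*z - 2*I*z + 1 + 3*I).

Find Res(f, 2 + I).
Write f(z) = P(z)/Q(z) with P(z) = z^2 - z - 1 and Q(z) = z^2 - 3*z - 2*I*z + 1 + 3*I.
The denominator factors as Q(z) = (z - 2 - I)*(z - 1 - I), so z = 2 + I is a simple zero of Q and P is analytic there; z = 2 + I is therefore a simple pole and
  Res(f, z₀) = P(z₀)/Q'(z₀).

Q'(z) = 2*z - 3 - 2*I, so Q'(2 + I) = 1.
P(2 + I) = 3*I.

Res(f, 2 + I) = (3*I)/(1) = 3*I

Final answer: 3*I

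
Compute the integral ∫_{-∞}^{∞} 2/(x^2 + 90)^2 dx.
Let f(z) = 2/(z^2 + 90)^2. The denominator has no real zeros and deg Q - deg P = 4 ≥ 2, so the integral of f over the upper semicircle |z| = R tends to 0 as R → ∞. Closing the contour in the upper half-plane,
  ∫_{-∞}^{∞} f(x) dx = 2πi · Σ Res(f, z_k)  over the poles with Im z_k > 0.

Zeros of the denominator: z^2 + 90 = 0 gives z = ±3*sqrt(10)*I.
Upper half-plane: z = 3*sqrt(10)*I (a pole of order 2).

Write f(z) = g(z)/(z - 3*sqrt(10)*I)^2 with g(z) = 2/(z + 3*sqrt(10)*I)^2. For a double pole, Res(f, z₀) = g'(z₀):
  g'(z) = -4/(z + 3*sqrt(10)*I)^3
  Res(f, 3*sqrt(10)*I) = g'(3*sqrt(10)*I) = -sqrt(10)*I/5400

∫_{-∞}^{∞} f(x) dx = 2πi · (-sqrt(10)*I/5400) = sqrt(10)*pi/2700

Final answer: sqrt(10)*pi/2700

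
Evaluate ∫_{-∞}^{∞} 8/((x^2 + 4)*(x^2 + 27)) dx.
4*pi*(9 - 2*sqrt(3))/207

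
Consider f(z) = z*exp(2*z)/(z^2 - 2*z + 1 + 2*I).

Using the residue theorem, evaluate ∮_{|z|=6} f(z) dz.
By the residue theorem, ∮_C f(z) dz = 2πi · (sum of the residues of f at the poles inside |z| = 6).

The denominator factors as (z - 2 + I)*(z - I), so the singularities of f are simple poles at z = 2 - I, z = I.
  |2 - I|² = 5 < 36 = 6², so this pole is inside the contour.
  |I|² = 1 < 36 = 6², so this pole is inside the contour.

With P(z) = z*exp(2*z) and Q(z) = z^2 - 2*z + 1 + 2*I, each pole is simple, so Res(f, z₀) = P(z₀)/Q'(z₀) with Q'(z) = 2*z - 2.
  Res(f, 2 - I) = P(2 - I)/Q'(2 - I) = ((2 - I)*exp(4 - 2*I))/(2 - 2*I) = (3/4 + I/4)*exp(4 - 2*I)
  Res(f, I) = P(I)/Q'(I) = (I*exp(2*I))/(-2 + 2*I) = (1/4 - I/4)*exp(2*I)

Sum of residues inside C: (3/4 + I/4)*exp(4 - 2*I) + (1/4 - I/4)*exp(2*I)
∮_C f(z) dz = 2πi · ((3/4 + I/4)*exp(4 - 2*I) + (1/4 - I/4)*exp(2*I)) = pi*(-1/2 + 3*I/2)*exp(4 - 2*I) + pi*(1/2 + I/2)*exp(2*I)

Final answer: pi*(-1/2 + 3*I/2)*exp(4 - 2*I) + pi*(1/2 + I/2)*exp(2*I)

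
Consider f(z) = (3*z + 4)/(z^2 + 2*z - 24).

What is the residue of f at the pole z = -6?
Write f(z) = P(z)/Q(z) with P(z) = 3*z + 4 and Q(z) = z^2 + 2*z - 24.
The denominator factors as Q(z) = (z + 6)*(z - 4), so z = -6 is a simple zero of Q and P is analytic there; z = -6 is therefore a simple pole and
  Res(f, z₀) = P(z₀)/Q'(z₀).

Q'(z) = 2*z + 2, so Q'(-6) = -10.
P(-6) = -14.

Res(f, -6) = (-14)/(-10) = 7/5

Final answer: 7/5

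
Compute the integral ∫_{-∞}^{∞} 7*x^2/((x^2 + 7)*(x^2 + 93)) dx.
7*pi*(-sqrt(7) + sqrt(93))/86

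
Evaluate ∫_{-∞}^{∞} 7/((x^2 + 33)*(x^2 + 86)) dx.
7*pi*(-33*sqrt(86) + 86*sqrt(33))/150414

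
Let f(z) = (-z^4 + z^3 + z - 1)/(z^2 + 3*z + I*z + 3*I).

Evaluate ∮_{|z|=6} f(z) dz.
By the residue theorem, ∮_C f(z) dz = 2πi · (sum of the residues of f at the poles inside |z| = 6).

The denominator factors as (z + I)*(z + 3), so the singularities of f are simple poles at z = -I, z = -3.
  |-I|² = 1 < 36 = 6², so this pole is inside the contour.
  |-3|² = 9 < 36 = 6², so this pole is inside the contour.

With P(z) = -z^4 + z^3 + z - 1 and Q(z) = z^2 + 3*z + I*z + 3*I, each pole is simple, so Res(f, z₀) = P(z₀)/Q'(z₀) with Q'(z) = 2*z + 3 + I.
  Res(f, -I) = P(-I)/Q'(-I) = (-2)/(3 - I) = -3/5 - I/5
  Res(f, -3) = P(-3)/Q'(-3) = (-112)/(-3 + I) = 168/5 + 56*I/5

Sum of residues inside C: 33 + 11*I
∮_C f(z) dz = 2πi · (33 + 11*I) = pi*(-22 + 66*I)

Final answer: pi*(-22 + 66*I)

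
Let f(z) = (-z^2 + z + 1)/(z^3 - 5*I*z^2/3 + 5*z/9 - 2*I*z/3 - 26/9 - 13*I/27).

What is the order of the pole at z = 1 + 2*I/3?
Factor the denominator:
  z^3 - 5*I*z^2/3 + 5*z/9 - 2*I*z/3 - 26/9 - 13*I/27 = (z - 1 - 2*I/3)*(z + 2/3 + I)*(z + 1/3 - 2*I)

The numerator P(z) = -z^2 + z + 1 has P(1 + 2*I/3) = 13/9 - 2*I/3 ≠ 0, so no factor of (z - 1 - 2*I/3) cancels.
Near z = 1 + 2*I/3 we can therefore write f(z) = g(z)/(z - 1 - 2*I/3) with g analytic at 1 + 2*I/3 and g(1 + 2*I/3) ≠ 0 (g is the numerator divided by the remaining denominator factors).

Hence z = 1 + 2*I/3 is a pole of order 1.

Final answer: 1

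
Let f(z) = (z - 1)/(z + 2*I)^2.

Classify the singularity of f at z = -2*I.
Write f(z) = g(z)/(z + 2*I)^2 with g(z) = z - 1.
g is entire and g(-2*I) = -1 - 2*I ≠ 0, so no factor of (z + 2*I) cancels: the Laurent expansion of f about z = -2*I starts at the power -2, i.e. lim_{z→z₀} (z - z₀)^2 f(z) = -1 - 2*I is finite and nonzero.
So z = -2*I is a pole of order 2.

Final answer: pole of order 2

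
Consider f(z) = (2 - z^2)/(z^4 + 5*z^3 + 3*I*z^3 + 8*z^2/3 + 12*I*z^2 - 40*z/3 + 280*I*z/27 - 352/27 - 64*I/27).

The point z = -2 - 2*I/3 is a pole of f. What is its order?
Factor the denominator:
  z^4 + 5*z^3 + 3*I*z^3 + 8*z^2/3 + 12*I*z^2 - 40*z/3 + 280*I*z/27 - 352/27 - 64*I/27 = (z + 2 + 2*I/3)^3*(z - 1 + I)

The numerator P(z) = 2 - z^2 has P(-2 - 2*I/3) = -14/9 - 8*I/3 ≠ 0, so no factor of (z + 2 + 2*I/3) cancels.
Near z = -2 - 2*I/3 we can therefore write f(z) = g(z)/(z + 2 + 2*I/3)^3 with g analytic at -2 - 2*I/3 and g(-2 - 2*I/3) ≠ 0 (g is the numerator divided by the remaining denominator factors).

Hence z = -2 - 2*I/3 is a pole of order 3.

Final answer: 3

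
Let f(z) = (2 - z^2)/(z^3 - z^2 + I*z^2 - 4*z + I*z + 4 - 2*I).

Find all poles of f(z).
The singularities of f are the zeros of the denominator. Factoring,
  z^3 - z^2 + I*z^2 - 4*z + I*z + 4 - 2*I = (z - 2 + I)*(z - 1)*(z + 2)
so the candidates are z = 2 - I, z = 1, z = -2.

Check the numerator P(z) = 2 - z^2 at each one:
  P(2 - I) = -1 + 4*I ≠ 0, so z = 2 - I is a (simple) pole.
  P(1) = 1 ≠ 0, so z = 1 is a (simple) pole.
  P(-2) = -2 ≠ 0, so z = -2 is a (simple) pole.

Poles of f: {-2, 1, 2 - I}

Final answer: {-2, 1, 2 - I}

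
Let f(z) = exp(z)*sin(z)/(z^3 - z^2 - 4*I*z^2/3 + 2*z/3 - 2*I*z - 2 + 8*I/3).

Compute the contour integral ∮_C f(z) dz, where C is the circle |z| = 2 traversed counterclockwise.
pi*(-27/65 + 18*I/65)*exp(1 + I/3)*sin(1 + I/3) - 3*pi*exp(-1 - I)*sin(1 + I)/13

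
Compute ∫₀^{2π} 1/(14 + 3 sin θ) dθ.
2*sqrt(187)*pi/187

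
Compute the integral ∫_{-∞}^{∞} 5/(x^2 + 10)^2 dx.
Let f(z) = 5/(z^2 + 10)^2. The denominator has no real zeros and deg Q - deg P = 4 ≥ 2, so the integral of f over the upper semicircle |z| = R tends to 0 as R → ∞. Closing the contour in the upper half-plane,
  ∫_{-∞}^{∞} f(x) dx = 2πi · Σ Res(f, z_k)  over the poles with Im z_k > 0.

Zeros of the denominator: z^2 + 10 = 0 gives z = ±sqrt(10)*I.
Upper half-plane: z = sqrt(10)*I (a pole of order 2).

Write f(z) = g(z)/(z - sqrt(10)*I)^2 with g(z) = 5/(z + sqrt(10)*I)^2. For a double pole, Res(f, z₀) = g'(z₀):
  g'(z) = -10/(z + sqrt(10)*I)^3
  Res(f, sqrt(10)*I) = g'(sqrt(10)*I) = -sqrt(10)*I/80

∫_{-∞}^{∞} f(x) dx = 2πi · (-sqrt(10)*I/80) = sqrt(10)*pi/40

Final answer: sqrt(10)*pi/40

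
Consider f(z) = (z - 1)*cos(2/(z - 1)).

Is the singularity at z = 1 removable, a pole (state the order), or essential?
Let u = z - 1. Then
  cos(2/u) = Σ_{k≥0} (-1)^k (2)^(2k)/((2k)!·u^(2k)) = 1 - 2/u^2 + 2/(3*u^4) + ...
which has infinitely many negative powers of u, so cos(2/(z - 1)) has an essential singularity at z = 1.
The extra factor z - 1 is a nonzero polynomial; if the product had at most a pole at z = 1, dividing by that polynomial would leave cos(2/(z - 1)) with at most a pole too — contradiction. (Equivalently, the product's Laurent series still has infinitely many negative powers.)
So the singularity is essential.

Final answer: essential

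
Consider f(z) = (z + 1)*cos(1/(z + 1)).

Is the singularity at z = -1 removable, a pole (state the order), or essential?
Let u = z + 1. Then
  cos(1/u) = Σ_{k≥0} (-1)^k (1)^(2k)/((2k)!·u^(2k)) = 1 - 1/(2*u^2) + 1/(24*u^4) + ...
which has infinitely many negative powers of u, so cos(1/(z + 1)) has an essential singularity at z = -1.
The extra factor z + 1 is a nonzero polynomial; if the product had at most a pole at z = -1, dividing by that polynomial would leave cos(1/(z + 1)) with at most a pole too — contradiction. (Equivalently, the product's Laurent series still has infinitely many negative powers.)
So the singularity is essential.

Final answer: essential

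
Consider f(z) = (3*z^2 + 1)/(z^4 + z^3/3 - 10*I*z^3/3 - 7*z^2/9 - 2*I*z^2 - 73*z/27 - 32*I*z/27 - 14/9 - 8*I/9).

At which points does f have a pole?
The singularities of f are the zeros of the denominator. Factoring,
  z^4 + z^3/3 - 10*I*z^3/3 - 7*z^2/9 - 2*I*z^2 - 73*z/27 - 32*I*z/27 - 14/9 - 8*I/9 = (z + 1/3 + 2*I/3)*(z + 2/3)*(z - 3*I)*(z - 2/3 - I)
so the candidates are z = -1/3 - 2*I/3, z = -2/3, z = 3*I, z = 2/3 + I.

Check the numerator P(z) = 3*z^2 + 1 at each one:
  P(-1/3 - 2*I/3) = 4*I/3 ≠ 0, so z = -1/3 - 2*I/3 is a (simple) pole.
  P(-2/3) = 7/3 ≠ 0, so z = -2/3 is a (simple) pole.
  P(3*I) = -26 ≠ 0, so z = 3*I is a (simple) pole.
  P(2/3 + I) = -2/3 + 4*I ≠ 0, so z = 2/3 + I is a (simple) pole.

Poles of f: {-2/3, -1/3 - 2*I/3, 3*I, 2/3 + I}

Final answer: {-2/3, -1/3 - 2*I/3, 3*I, 2/3 + I}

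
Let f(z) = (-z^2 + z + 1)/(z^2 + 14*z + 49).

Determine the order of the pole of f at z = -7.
2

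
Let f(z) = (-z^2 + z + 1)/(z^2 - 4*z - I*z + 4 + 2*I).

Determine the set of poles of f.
The singularities of f are the zeros of the denominator. Factoring,
  z^2 - 4*z - I*z + 4 + 2*I = (z - 2 - I)*(z - 2)
so the candidates are z = 2 + I, z = 2.

Check the numerator P(z) = -z^2 + z + 1 at each one:
  P(2 + I) = -3*I ≠ 0, so z = 2 + I is a (simple) pole.
  P(2) = -1 ≠ 0, so z = 2 is a (simple) pole.

Poles of f: {2, 2 + I}

Final answer: {2, 2 + I}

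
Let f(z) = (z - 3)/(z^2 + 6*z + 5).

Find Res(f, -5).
Write f(z) = P(z)/Q(z) with P(z) = z - 3 and Q(z) = z^2 + 6*z + 5.
The denominator factors as Q(z) = (z + 1)*(z + 5), so z = -5 is a simple zero of Q and P is analytic there; z = -5 is therefore a simple pole and
  Res(f, z₀) = P(z₀)/Q'(z₀).

Q'(z) = 2*z + 6, so Q'(-5) = -4.
P(-5) = -8.

Res(f, -5) = (-8)/(-4) = 2

Final answer: 2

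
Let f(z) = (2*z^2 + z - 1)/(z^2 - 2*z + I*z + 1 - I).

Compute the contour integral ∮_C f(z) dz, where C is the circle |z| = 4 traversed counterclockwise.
pi*(4 + 10*I)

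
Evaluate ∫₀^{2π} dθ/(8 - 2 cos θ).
Call the integral J. The integrand is 2π-periodic and we integrate over a full period, so shifting θ does not change the value (θ → θ + π flips the sign of the trig term). Hence
  J = ∫₀^{2π} dθ/(8 + 2 cos θ).
Put z = e^{iθ}: then cos θ = (z + 1/z)/2, dθ = dz/(iz), and z runs once counterclockwise around |z| = 1:
  J = ∮_{|z|=1} 1/(8 + 2*(z + 1/z)/2) · dz/(iz) = (2/i) ∮_{|z|=1} dz/(2*z^2 + 16*z + 2).
The roots of 2*z^2 + 16*z + 2 are z = (-8 ± sqrt(8^2 - 2^2))/2, with sqrt(60) = 2*sqrt(15); their product is 1, so only z₊ = -4 + sqrt(15) lies inside the unit circle (z₋ = -4 - sqrt(15) lies outside).
z₊ is a simple zero of q(z) = 2*z^2 + 16*z + 2, so Res(1/q, z₊) = 1/q'(z₊) with q'(z) = 4*z + 16; and q'(z₊) = 2*(z₊ - z₋) = 4*sqrt(15).
Therefore J = (2/i) · 2πi · 1/(4*sqrt(15)) = 2*pi/(2*sqrt(15)) = sqrt(15)*pi/15

Final answer: sqrt(15)*pi/15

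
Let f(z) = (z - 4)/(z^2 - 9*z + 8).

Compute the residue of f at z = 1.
3/7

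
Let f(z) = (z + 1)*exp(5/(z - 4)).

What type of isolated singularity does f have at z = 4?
essential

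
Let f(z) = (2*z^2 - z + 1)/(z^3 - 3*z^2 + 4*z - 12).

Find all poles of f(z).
The singularities of f are the zeros of the denominator. Factoring,
  z^3 - 3*z^2 + 4*z - 12 = (z - 2*I)*(z + 2*I)*(z - 3)
so the candidates are z = 2*I, z = -2*I, z = 3.

Check the numerator P(z) = 2*z^2 - z + 1 at each one:
  P(2*I) = -7 - 2*I ≠ 0, so z = 2*I is a (simple) pole.
  P(-2*I) = -7 + 2*I ≠ 0, so z = -2*I is a (simple) pole.
  P(3) = 16 ≠ 0, so z = 3 is a (simple) pole.

Poles of f: {-2*I, 2*I, 3}

Final answer: {-2*I, 2*I, 3}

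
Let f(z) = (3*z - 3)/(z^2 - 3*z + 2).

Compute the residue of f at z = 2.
Write f(z) = P(z)/Q(z) with P(z) = 3*z - 3 and Q(z) = z^2 - 3*z + 2.
The denominator factors as Q(z) = (z - 1)*(z - 2), so z = 2 is a simple zero of Q and P is analytic there; z = 2 is therefore a simple pole and
  Res(f, z₀) = P(z₀)/Q'(z₀).

Q'(z) = 2*z - 3, so Q'(2) = 1.
P(2) = 3.

Res(f, 2) = (3)/(1) = 3

Final answer: 3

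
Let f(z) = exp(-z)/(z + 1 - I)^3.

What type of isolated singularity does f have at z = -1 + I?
Write f(z) = g(z)/(z + 1 - I)^3 with g(z) = exp(-z).
g is entire and g(-1 + I) = exp(1 - I) ≠ 0, so no factor of (z + 1 - I) cancels: the Laurent expansion of f about z = -1 + I starts at the power -3, i.e. lim_{z→z₀} (z - z₀)^3 f(z) = exp(1 - I) is finite and nonzero.
So z = -1 + I is a pole of order 3.

Final answer: pole of order 3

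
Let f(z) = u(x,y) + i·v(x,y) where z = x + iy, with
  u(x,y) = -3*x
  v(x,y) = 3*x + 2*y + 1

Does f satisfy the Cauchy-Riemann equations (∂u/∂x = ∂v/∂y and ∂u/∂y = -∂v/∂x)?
∂u/∂x = -3
∂v/∂y = 2
∂u/∂y = 0
∂v/∂x = 3
∂u/∂x ≠ ∂v/∂y and ∂u/∂y ≠ -∂v/∂x; the Cauchy-Riemann equations are not satisfied, so f is not analytic.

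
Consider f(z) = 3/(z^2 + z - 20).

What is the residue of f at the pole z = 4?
Write f(z) = P(z)/Q(z) with P(z) = 3 and Q(z) = z^2 + z - 20.
The denominator factors as Q(z) = (z - 4)*(z + 5), so z = 4 is a simple zero of Q and P is analytic there; z = 4 is therefore a simple pole and
  Res(f, z₀) = P(z₀)/Q'(z₀).

Q'(z) = 2*z + 1, so Q'(4) = 9.
P(4) = 3.

Res(f, 4) = (3)/(9) = 1/3

Final answer: 1/3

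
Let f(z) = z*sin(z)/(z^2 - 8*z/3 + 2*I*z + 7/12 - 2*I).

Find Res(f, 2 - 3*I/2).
3*sin(2 - 3*I/2)/2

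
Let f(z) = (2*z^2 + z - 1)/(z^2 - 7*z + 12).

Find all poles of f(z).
{3, 4}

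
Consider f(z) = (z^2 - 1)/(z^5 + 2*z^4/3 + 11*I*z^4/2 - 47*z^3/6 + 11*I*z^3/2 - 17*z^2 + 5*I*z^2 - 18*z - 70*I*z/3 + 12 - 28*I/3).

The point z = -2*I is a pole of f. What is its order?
Factor the denominator:
  z^5 + 2*z^4/3 + 11*I*z^4/2 - 47*z^3/6 + 11*I*z^3/2 - 17*z^2 + 5*I*z^2 - 18*z - 70*I*z/3 + 12 - 28*I/3 = (z + 2*I)^3*(z - 1/3 + I)*(z + 1 - 3*I/2)

The numerator P(z) = z^2 - 1 has P(-2*I) = -5 ≠ 0, so no factor of (z + 2*I) cancels.
Near z = -2*I we can therefore write f(z) = g(z)/(z + 2*I)^3 with g analytic at -2*I and g(-2*I) ≠ 0 (g is the numerator divided by the remaining denominator factors).

Hence z = -2*I is a pole of order 3.

Final answer: 3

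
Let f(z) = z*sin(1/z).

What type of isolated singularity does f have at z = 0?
Let u = z. Then
  sin(1/u) = Σ_{k≥0} (-1)^k (1)^(2k+1)/((2k+1)!·u^(2k+1)) = 1/u - 1/(6*u^3) + 1/(120*u^5) + ...
which has infinitely many negative powers of u, so sin(1/z) has an essential singularity at z = 0.
The extra factor z is a nonzero polynomial; if the product had at most a pole at z = 0, dividing by that polynomial would leave sin(1/z) with at most a pole too — contradiction. (Equivalently, the product's Laurent series still has infinitely many negative powers.)
So the singularity is essential.

Final answer: essential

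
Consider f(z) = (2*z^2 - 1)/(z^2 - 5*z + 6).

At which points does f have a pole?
{2, 3}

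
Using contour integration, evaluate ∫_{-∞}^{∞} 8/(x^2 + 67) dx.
8*sqrt(67)*pi/67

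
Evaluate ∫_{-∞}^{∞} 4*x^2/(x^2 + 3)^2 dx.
Let f(z) = 4*z^2/(z^2 + 3)^2. The denominator has no real zeros and deg Q - deg P = 2 ≥ 2, so the integral of f over the upper semicircle |z| = R tends to 0 as R → ∞. Closing the contour in the upper half-plane,
  ∫_{-∞}^{∞} f(x) dx = 2πi · Σ Res(f, z_k)  over the poles with Im z_k > 0.

Zeros of the denominator: z^2 + 3 = 0 gives z = ±sqrt(3)*I.
Upper half-plane: z = sqrt(3)*I (a pole of order 2).

Write f(z) = g(z)/(z - sqrt(3)*I)^2 with g(z) = 4*z^2/(z + sqrt(3)*I)^2. For a double pole, Res(f, z₀) = g'(z₀):
  g'(z) = 8*sqrt(3)*I*z/(z + sqrt(3)*I)^3
  Res(f, sqrt(3)*I) = g'(sqrt(3)*I) = -sqrt(3)*I/3

∫_{-∞}^{∞} f(x) dx = 2πi · (-sqrt(3)*I/3) = 2*sqrt(3)*pi/3

Final answer: 2*sqrt(3)*pi/3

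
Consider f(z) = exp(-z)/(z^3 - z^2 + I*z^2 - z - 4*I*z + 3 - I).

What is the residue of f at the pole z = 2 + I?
Write f(z) = P(z)/Q(z) with P(z) = exp(-z) and Q(z) = z^3 - z^2 + I*z^2 - z - 4*I*z + 3 - I.
The denominator factors as Q(z) = (z + 1 + I)*(z - 2 - I)*(z + I), so z = 2 + I is a simple zero of Q and P is analytic there; z = 2 + I is therefore a simple pole and
  Res(f, z₀) = P(z₀)/Q'(z₀).

Q'(z) = 3*z^2 - 2*z + 2*I*z - 1 - 4*I, so Q'(2 + I) = 2 + 10*I.
P(2 + I) = exp(-2 - I).

Res(f, 2 + I) = (exp(-2 - I))/(2 + 10*I) = (1/52 - 5*I/52)*exp(-2 - I)

Final answer: (1/52 - 5*I/52)*exp(-2 - I)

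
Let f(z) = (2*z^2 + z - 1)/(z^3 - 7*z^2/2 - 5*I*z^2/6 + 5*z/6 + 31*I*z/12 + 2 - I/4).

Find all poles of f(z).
The singularities of f are the zeros of the denominator. Factoring,
  z^3 - 7*z^2/2 - 5*I*z^2/6 + 5*z/6 + 31*I*z/12 + 2 - I/4 = (z - 1 - I/2)*(z + 1/2 - I/3)*(z - 3)
so the candidates are z = 1 + I/2, z = -1/2 + I/3, z = 3.

Check the numerator P(z) = 2*z^2 + z - 1 at each one:
  P(1 + I/2) = 3/2 + 5*I/2 ≠ 0, so z = 1 + I/2 is a (simple) pole.
  P(-1/2 + I/3) = -11/9 - I/3 ≠ 0, so z = -1/2 + I/3 is a (simple) pole.
  P(3) = 20 ≠ 0, so z = 3 is a (simple) pole.

Poles of f: {-1/2 + I/3, 1 + I/2, 3}

Final answer: {-1/2 + I/3, 1 + I/2, 3}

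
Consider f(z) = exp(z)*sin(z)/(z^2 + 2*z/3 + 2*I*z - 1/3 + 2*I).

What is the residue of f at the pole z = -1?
(3/13 + 9*I/26)*exp(-1)*sin(1)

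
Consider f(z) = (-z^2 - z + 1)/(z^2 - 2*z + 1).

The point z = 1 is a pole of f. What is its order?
Factor the denominator:
  z^2 - 2*z + 1 = (z - 1)^2

The numerator P(z) = -z^2 - z + 1 has P(1) = -1 ≠ 0, so no factor of (z - 1) cancels.
Near z = 1 we can therefore write f(z) = g(z)/(z - 1)^2 with g analytic at 1 and g(1) ≠ 0 (g is just the numerator).

Hence z = 1 is a pole of order 2.

Final answer: 2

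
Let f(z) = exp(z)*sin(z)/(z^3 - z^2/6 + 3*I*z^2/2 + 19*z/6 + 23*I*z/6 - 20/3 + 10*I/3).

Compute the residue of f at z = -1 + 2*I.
Write f(z) = P(z)/Q(z) with P(z) = exp(z)*sin(z) and Q(z) = z^3 - z^2/6 + 3*I*z^2/2 + 19*z/6 + 23*I*z/6 - 20/3 + 10*I/3.
The denominator factors as Q(z) = (z - 2/3 + 2*I)*(z + 1 - 2*I)*(z - 1/2 + 3*I/2), so z = -1 + 2*I is a simple zero of Q and P is analytic there; z = -1 + 2*I is therefore a simple pole and
  Res(f, z₀) = P(z₀)/Q'(z₀).

Q'(z) = 3*z^2 - z/3 + 3*I*z + 19/6 + 23*I/6, so Q'(-1 + 2*I) = -23/2 - 71*I/6.
P(-1 + 2*I) = -exp(-1 + 2*I)*sin(1 - 2*I).

Res(f, -1 + 2*I) = (-exp(-1 + 2*I)*sin(1 - 2*I))/(-23/2 - 71*I/6) = (207/4901 - 213*I/4901)*exp(-1 + 2*I)*sin(1 - 2*I)

Final answer: (207/4901 - 213*I/4901)*exp(-1 + 2*I)*sin(1 - 2*I)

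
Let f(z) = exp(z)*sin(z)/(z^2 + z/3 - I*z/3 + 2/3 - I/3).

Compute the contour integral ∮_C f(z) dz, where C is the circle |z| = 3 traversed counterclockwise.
By the residue theorem, ∮_C f(z) dz = 2πi · (sum of the residues of f at the poles inside |z| = 3).

The denominator factors as (z + 1/3 + 2*I/3)*(z - I), so the singularities of f are simple poles at z = -1/3 - 2*I/3, z = I.
  |-1/3 - 2*I/3|² = 5/9 < 9 = 3², so this pole is inside the contour.
  |I|² = 1 < 9 = 3², so this pole is inside the contour.

With P(z) = exp(z)*sin(z) and Q(z) = z^2 + z/3 - I*z/3 + 2/3 - I/3, each pole is simple, so Res(f, z₀) = P(z₀)/Q'(z₀) with Q'(z) = 2*z + 1/3 - I/3.
  Res(f, -1/3 - 2*I/3) = P(-1/3 - 2*I/3)/Q'(-1/3 - 2*I/3) = (-exp(-1/3 - 2*I/3)*sin(1/3 + 2*I/3))/(-1/3 - 5*I/3) = (3/26 - 15*I/26)*exp(-1/3 - 2*I/3)*sin(1/3 + 2*I/3)
  Res(f, I) = P(I)/Q'(I) = (I*exp(I)*sinh(1))/(1/3 + 5*I/3) = (15/26 + 3*I/26)*exp(I)*sinh(1)

Sum of residues inside C: (3/26 - 15*I/26)*exp(-1/3 - 2*I/3)*sin(1/3 + 2*I/3) + (15/26 + 3*I/26)*exp(I)*sinh(1)
∮_C f(z) dz = 2πi · ((3/26 - 15*I/26)*exp(-1/3 - 2*I/3)*sin(1/3 + 2*I/3) + (15/26 + 3*I/26)*exp(I)*sinh(1)) = pi*(15/13 + 3*I/13)*exp(-1/3 - 2*I/3)*sin(1/3 + 2*I/3) + pi*(-3/13 + 15*I/13)*exp(I)*sinh(1)

Final answer: pi*(15/13 + 3*I/13)*exp(-1/3 - 2*I/3)*sin(1/3 + 2*I/3) + pi*(-3/13 + 15*I/13)*exp(I)*sinh(1)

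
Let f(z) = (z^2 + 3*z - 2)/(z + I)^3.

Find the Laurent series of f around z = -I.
Put w = z - (-I), i.e. z = w - I. The denominator is w^3, so it suffices to rewrite the numerator in powers of w.

P(z) = z^2 + 3*z - 2
P(w - I) = -3 - 3*I + (3 - 2*I)*w + w^2

Dividing each term by w^3:
  f = (-3 - 3*I)/w^3 + (3 - 2*I)/w^2 + 1/w

Substituting back w = z + I:
  f(z) = (-3 - 3*I)/(z + I)^3 + (3 - 2*I)/(z + I)^2 + 1/(z + I)

The series is finite because the numerator is a polynomial; the negative powers form the principal part, and the coefficient of 1/(z + I) gives Res(f, -I) = 1.

Final answer: (-3 - 3*I)/(z + I)^3 + (3 - 2*I)/(z + I)^2 + 1/(z + I)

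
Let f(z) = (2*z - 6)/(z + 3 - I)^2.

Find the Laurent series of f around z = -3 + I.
(-12 + 2*I)/(z + 3 - I)^2 + 2/(z + 3 - I)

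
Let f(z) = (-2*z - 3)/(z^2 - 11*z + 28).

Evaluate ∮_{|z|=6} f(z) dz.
By the residue theorem, ∮_C f(z) dz = 2πi · (sum of the residues of f at the poles inside |z| = 6).

The denominator factors as (z - 7)*(z - 4), so the singularities of f are simple poles at z = 7, z = 4.
  |7|² = 49 > 36 = 6², so this pole is outside the contour.
  |4|² = 16 < 36 = 6², so this pole is inside the contour.

With P(z) = -2*z - 3 and Q(z) = z^2 - 11*z + 28, each pole is simple, so Res(f, z₀) = P(z₀)/Q'(z₀) with Q'(z) = 2*z - 11.
  Res(f, 4) = P(4)/Q'(4) = (-11)/(-3) = 11/3

∮_C f(z) dz = 2πi · (11/3) = 22*I*pi/3

Final answer: 22*I*pi/3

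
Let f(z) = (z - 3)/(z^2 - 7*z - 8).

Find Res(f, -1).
4/9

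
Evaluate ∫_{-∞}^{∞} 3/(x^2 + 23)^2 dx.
Let f(z) = 3/(z^2 + 23)^2. The denominator has no real zeros and deg Q - deg P = 4 ≥ 2, so the integral of f over the upper semicircle |z| = R tends to 0 as R → ∞. Closing the contour in the upper half-plane,
  ∫_{-∞}^{∞} f(x) dx = 2πi · Σ Res(f, z_k)  over the poles with Im z_k > 0.

Zeros of the denominator: z^2 + 23 = 0 gives z = ±sqrt(23)*I.
Upper half-plane: z = sqrt(23)*I (a pole of order 2).

Write f(z) = g(z)/(z - sqrt(23)*I)^2 with g(z) = 3/(z + sqrt(23)*I)^2. For a double pole, Res(f, z₀) = g'(z₀):
  g'(z) = -6/(z + sqrt(23)*I)^3
  Res(f, sqrt(23)*I) = g'(sqrt(23)*I) = -3*sqrt(23)*I/2116

∫_{-∞}^{∞} f(x) dx = 2πi · (-3*sqrt(23)*I/2116) = 3*sqrt(23)*pi/1058

Final answer: 3*sqrt(23)*pi/1058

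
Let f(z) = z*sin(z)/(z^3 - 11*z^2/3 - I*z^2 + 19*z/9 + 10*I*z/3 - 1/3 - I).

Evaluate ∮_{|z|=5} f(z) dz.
By the residue theorem, ∮_C f(z) dz = 2πi · (sum of the residues of f at the poles inside |z| = 5).

The denominator factors as (z - 3)*(z - 1/3)*(z - 1/3 - I), so the singularities of f are simple poles at z = 3, z = 1/3, z = 1/3 + I.
  |3|² = 9 < 25 = 5², so this pole is inside the contour.
  |1/3|² = 1/9 < 25 = 5², so this pole is inside the contour.
  |1/3 + I|² = 10/9 < 25 = 5², so this pole is inside the contour.

With P(z) = z*sin(z) and Q(z) = z^3 - 11*z^2/3 - I*z^2 + 19*z/9 + 10*I*z/3 - 1/3 - I, each pole is simple, so Res(f, z₀) = P(z₀)/Q'(z₀) with Q'(z) = 3*z^2 - 22*z/3 - 2*I*z + 19/9 + 10*I/3.
  Res(f, 3) = P(3)/Q'(3) = (3*sin(3))/(64/9 - 8*I/3) = (27/73 + 81*I/584)*sin(3)
  Res(f, 1/3) = P(1/3)/Q'(1/3) = (sin(1/3)/3)/(8*I/3) = -I*sin(1/3)/8
  Res(f, 1/3 + I) = P(1/3 + I)/Q'(1/3 + I) = ((1/3 + I)*sin(1/3 + I))/(-1 - 8*I/3) = (-27/73 - I/73)*sin(1/3 + I)

Sum of residues inside C: (-27/73 - I/73)*sin(1/3 + I) - I*sin(1/3)/8 + (27/73 + 81*I/584)*sin(3)
∮_C f(z) dz = 2πi · ((-27/73 - I/73)*sin(1/3 + I) - I*sin(1/3)/8 + (27/73 + 81*I/584)*sin(3)) = pi*sin(1/3)/4 + pi*(2/73 - 54*I/73)*sin(1/3 + I) + pi*(-81/292 + 54*I/73)*sin(3)

Final answer: pi*sin(1/3)/4 + pi*(2/73 - 54*I/73)*sin(1/3 + I) + pi*(-81/292 + 54*I/73)*sin(3)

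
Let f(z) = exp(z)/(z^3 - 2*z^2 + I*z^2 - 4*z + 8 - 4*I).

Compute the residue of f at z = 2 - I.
Write f(z) = P(z)/Q(z) with P(z) = exp(z) and Q(z) = z^3 - 2*z^2 + I*z^2 - 4*z + 8 - 4*I.
The denominator factors as Q(z) = (z + 2)*(z - 2)*(z - 2 + I), so z = 2 - I is a simple zero of Q and P is analytic there; z = 2 - I is therefore a simple pole and
  Res(f, z₀) = P(z₀)/Q'(z₀).

Q'(z) = 3*z^2 - 4*z + 2*I*z - 4, so Q'(2 - I) = -1 - 4*I.
P(2 - I) = exp(2 - I).

Res(f, 2 - I) = (exp(2 - I))/(-1 - 4*I) = (-1/17 + 4*I/17)*exp(2 - I)

Final answer: (-1/17 + 4*I/17)*exp(2 - I)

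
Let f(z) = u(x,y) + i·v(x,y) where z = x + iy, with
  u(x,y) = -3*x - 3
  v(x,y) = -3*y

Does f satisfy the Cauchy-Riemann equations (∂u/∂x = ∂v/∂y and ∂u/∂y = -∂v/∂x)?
∂u/∂x = -3
∂v/∂y = -3
∂u/∂y = 0
∂v/∂x = 0
∂u/∂x = ∂v/∂y and ∂u/∂y = -∂v/∂x hold identically; f is analytic.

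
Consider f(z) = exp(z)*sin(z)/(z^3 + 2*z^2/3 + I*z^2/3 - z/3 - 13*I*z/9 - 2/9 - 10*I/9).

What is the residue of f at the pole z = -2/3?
(-9/290 - 153*I/290)*exp(-2/3)*sin(2/3)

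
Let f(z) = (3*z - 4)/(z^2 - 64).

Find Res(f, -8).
7/4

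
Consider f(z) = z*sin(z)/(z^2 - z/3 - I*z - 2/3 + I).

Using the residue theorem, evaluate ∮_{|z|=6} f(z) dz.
By the residue theorem, ∮_C f(z) dz = 2πi · (sum of the residues of f at the poles inside |z| = 6).

The denominator factors as (z - 1)*(z + 2/3 - I), so the singularities of f are simple poles at z = 1, z = -2/3 + I.
  |1|² = 1 < 36 = 6², so this pole is inside the contour.
  |-2/3 + I|² = 13/9 < 36 = 6², so this pole is inside the contour.

With P(z) = z*sin(z) and Q(z) = z^2 - z/3 - I*z - 2/3 + I, each pole is simple, so Res(f, z₀) = P(z₀)/Q'(z₀) with Q'(z) = 2*z - 1/3 - I.
  Res(f, 1) = P(1)/Q'(1) = (sin(1))/(5/3 - I) = (15/34 + 9*I/34)*sin(1)
  Res(f, -2/3 + I) = P(-2/3 + I)/Q'(-2/3 + I) = ((2/3 - I)*sin(2/3 - I))/(-5/3 + I) = (-19/34 + 9*I/34)*sin(2/3 - I)

Sum of residues inside C: (15/34 + 9*I/34)*sin(1) + (-19/34 + 9*I/34)*sin(2/3 - I)
∮_C f(z) dz = 2πi · ((15/34 + 9*I/34)*sin(1) + (-19/34 + 9*I/34)*sin(2/3 - I)) = pi*(-9/17 - 19*I/17)*sin(2/3 - I) + pi*(-9/17 + 15*I/17)*sin(1)

Final answer: pi*(-9/17 - 19*I/17)*sin(2/3 - I) + pi*(-9/17 + 15*I/17)*sin(1)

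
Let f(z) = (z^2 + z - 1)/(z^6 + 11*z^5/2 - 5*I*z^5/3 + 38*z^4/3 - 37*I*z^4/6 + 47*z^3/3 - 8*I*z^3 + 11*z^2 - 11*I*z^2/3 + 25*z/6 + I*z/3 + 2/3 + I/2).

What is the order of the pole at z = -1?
Factor the denominator:
  z^6 + 11*z^5/2 - 5*I*z^5/3 + 38*z^4/3 - 37*I*z^4/6 + 47*z^3/3 - 8*I*z^3 + 11*z^2 - 11*I*z^2/3 + 25*z/6 + I*z/3 + 2/3 + I/2 = (z + 1)^4*(z + I/3)*(z + 3/2 - 2*I)

The numerator P(z) = z^2 + z - 1 has P(-1) = -1 ≠ 0, so no factor of (z + 1) cancels.
Near z = -1 we can therefore write f(z) = g(z)/(z + 1)^4 with g analytic at -1 and g(-1) ≠ 0 (g is the numerator divided by the remaining denominator factors).

Hence z = -1 is a pole of order 4.

Final answer: 4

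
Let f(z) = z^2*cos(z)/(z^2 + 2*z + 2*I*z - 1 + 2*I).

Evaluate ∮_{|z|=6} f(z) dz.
By the residue theorem, ∮_C f(z) dz = 2πi · (sum of the residues of f at the poles inside |z| = 6).

The denominator factors as (z + 2 + I)*(z + I), so the singularities of f are simple poles at z = -2 - I, z = -I.
  |-2 - I|² = 5 < 36 = 6², so this pole is inside the contour.
  |-I|² = 1 < 36 = 6², so this pole is inside the contour.

With P(z) = z^2*cos(z) and Q(z) = z^2 + 2*z + 2*I*z - 1 + 2*I, each pole is simple, so Res(f, z₀) = P(z₀)/Q'(z₀) with Q'(z) = 2*z + 2 + 2*I.
  Res(f, -2 - I) = P(-2 - I)/Q'(-2 - I) = ((3 + 4*I)*cos(2 + I))/(-2) = (-3/2 - 2*I)*cos(2 + I)
  Res(f, -I) = P(-I)/Q'(-I) = (-cosh(1))/(2) = -cosh(1)/2

Sum of residues inside C: -cosh(1)/2 + (-3/2 - 2*I)*cos(2 + I)
∮_C f(z) dz = 2πi · (-cosh(1)/2 + (-3/2 - 2*I)*cos(2 + I)) = pi*(4 - 3*I)*cos(2 + I) - I*pi*cosh(1)

Final answer: pi*(4 - 3*I)*cos(2 + I) - I*pi*cosh(1)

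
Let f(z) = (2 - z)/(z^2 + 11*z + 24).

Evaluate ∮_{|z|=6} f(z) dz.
2*I*pi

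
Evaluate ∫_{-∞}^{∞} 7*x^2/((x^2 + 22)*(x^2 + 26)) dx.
Let f(z) = 7*z^2/((z^2 + 22)*(z^2 + 26)). The denominator has no real zeros and deg Q - deg P = 2 ≥ 2, so the integral of f over the upper semicircle |z| = R tends to 0 as R → ∞. Closing the contour in the upper half-plane,
  ∫_{-∞}^{∞} f(x) dx = 2πi · Σ Res(f, z_k)  over the poles with Im z_k > 0.

Zeros of the denominator: z^2 + 22 = 0 gives z = ±sqrt(22)*I; z^2 + 26 = 0 gives z = ±sqrt(26)*I.
Upper half-plane: z = sqrt(22)*I, z = sqrt(26)*I (simple).

Each pole is a simple zero of Q(z) = z^4 + 48*z^2 + 572, so Res(f, z₀) = P(z₀)/Q'(z₀) with P(z) = 7*z^2, Q'(z) = 4*z^3 + 96*z:
  Res(f, sqrt(22)*I) = (-154)/(8*sqrt(22)*I) = 7*sqrt(22)*I/8
  Res(f, sqrt(26)*I) = (-182)/(-8*sqrt(26)*I) = -7*sqrt(26)*I/8

Sum of residues: 7*I*(-sqrt(26) + sqrt(22))/8
∫_{-∞}^{∞} f(x) dx = 2πi · (7*I*(-sqrt(26) + sqrt(22))/8) = 7*pi*(-sqrt(22) + sqrt(26))/4

Final answer: 7*pi*(-sqrt(22) + sqrt(26))/4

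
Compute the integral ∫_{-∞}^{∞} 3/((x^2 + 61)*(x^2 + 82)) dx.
Let f(z) = 3/((z^2 + 61)*(z^2 + 82)). The denominator has no real zeros and deg Q - deg P = 4 ≥ 2, so the integral of f over the upper semicircle |z| = R tends to 0 as R → ∞. Closing the contour in the upper half-plane,
  ∫_{-∞}^{∞} f(x) dx = 2πi · Σ Res(f, z_k)  over the poles with Im z_k > 0.

Zeros of the denominator: z^2 + 61 = 0 gives z = ±sqrt(61)*I; z^2 + 82 = 0 gives z = ±sqrt(82)*I.
Upper half-plane: z = sqrt(61)*I, z = sqrt(82)*I (simple).

Each pole is a simple zero of Q(z) = z^4 + 143*z^2 + 5002, so Res(f, z₀) = P(z₀)/Q'(z₀) with P(z) = 3, Q'(z) = 4*z^3 + 286*z:
  Res(f, sqrt(61)*I) = (3)/(42*sqrt(61)*I) = -sqrt(61)*I/854
  Res(f, sqrt(82)*I) = (3)/(-42*sqrt(82)*I) = sqrt(82)*I/1148

Sum of residues: I*(-sqrt(61)/854 + sqrt(82)/1148)
∫_{-∞}^{∞} f(x) dx = 2πi · (I*(-sqrt(61)/854 + sqrt(82)/1148)) = pi*(-61*sqrt(82) + 82*sqrt(61))/35014

Final answer: pi*(-61*sqrt(82) + 82*sqrt(61))/35014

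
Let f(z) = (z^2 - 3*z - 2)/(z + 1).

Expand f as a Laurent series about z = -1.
Put w = z - (-1), i.e. z = w - 1. The denominator is w, so it suffices to rewrite the numerator in powers of w.

P(z) = z^2 - 3*z - 2
P(w - 1) = 2 - 5*w + w^2

Dividing each term by w:
  f = 2/w - 5 + w

Substituting back w = z + 1:
  f(z) = 2/(z + 1) - 5 + (z + 1)

The series is finite because the numerator is a polynomial; the negative powers form the principal part, and the coefficient of 1/(z + 1) gives Res(f, -1) = 2.

Final answer: 2/(z + 1) - 5 + (z + 1)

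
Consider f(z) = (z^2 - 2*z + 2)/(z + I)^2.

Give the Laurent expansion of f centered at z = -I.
Put w = z - (-I), i.e. z = w - I. The denominator is w^2, so it suffices to rewrite the numerator in powers of w.

P(z) = z^2 - 2*z + 2
P(w - I) = 1 + 2*I + (-2 - 2*I)*w + w^2

Dividing each term by w^2:
  f = (1 + 2*I)/w^2 + (-2 - 2*I)/w + 1

Substituting back w = z + I:
  f(z) = (1 + 2*I)/(z + I)^2 + (-2 - 2*I)/(z + I) + 1

The series is finite because the numerator is a polynomial; the negative powers form the principal part, and the coefficient of 1/(z + I) gives Res(f, -I) = -2 - 2*I.

Final answer: (1 + 2*I)/(z + I)^2 + (-2 - 2*I)/(z + I) + 1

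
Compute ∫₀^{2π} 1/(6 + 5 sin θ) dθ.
Call the integral J. The integrand is 2π-periodic and we integrate over a full period, so shifting θ does not change the value (θ → θ + π/2 turns sin θ into cos θ). Hence
  J = ∫₀^{2π} dθ/(6 + 5 cos θ).
Put z = e^{iθ}: then cos θ = (z + 1/z)/2, dθ = dz/(iz), and z runs once counterclockwise around |z| = 1:
  J = ∮_{|z|=1} 1/(6 + 5*(z + 1/z)/2) · dz/(iz) = (2/i) ∮_{|z|=1} dz/(5*z^2 + 12*z + 5).
The roots of 5*z^2 + 12*z + 5 are z = (-6 ± sqrt(6^2 - 5^2))/5, with sqrt(11) = sqrt(11); their product is 1, so only z₊ = -6/5 + sqrt(11)/5 lies inside the unit circle (z₋ = -6/5 - sqrt(11)/5 lies outside).
z₊ is a simple zero of q(z) = 5*z^2 + 12*z + 5, so Res(1/q, z₊) = 1/q'(z₊) with q'(z) = 10*z + 12; and q'(z₊) = 5*(z₊ - z₋) = 2*sqrt(11).
Therefore J = (2/i) · 2πi · 1/(2*sqrt(11)) = 2*pi/(sqrt(11)) = 2*sqrt(11)*pi/11

Final answer: 2*sqrt(11)*pi/11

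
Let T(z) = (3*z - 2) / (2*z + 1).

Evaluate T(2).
4/5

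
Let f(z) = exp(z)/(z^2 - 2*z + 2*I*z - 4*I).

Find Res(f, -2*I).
(-1/4 + I/4)*exp(-2*I)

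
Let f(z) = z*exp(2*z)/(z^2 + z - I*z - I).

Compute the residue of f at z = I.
Write f(z) = P(z)/Q(z) with P(z) = z*exp(2*z) and Q(z) = z^2 + z - I*z - I.
The denominator factors as Q(z) = (z + 1)*(z - I), so z = I is a simple zero of Q and P is analytic there; z = I is therefore a simple pole and
  Res(f, z₀) = P(z₀)/Q'(z₀).

Q'(z) = 2*z + 1 - I, so Q'(I) = 1 + I.
P(I) = I*exp(2*I).

Res(f, I) = (I*exp(2*I))/(1 + I) = (1/2 + I/2)*exp(2*I)

Final answer: (1/2 + I/2)*exp(2*I)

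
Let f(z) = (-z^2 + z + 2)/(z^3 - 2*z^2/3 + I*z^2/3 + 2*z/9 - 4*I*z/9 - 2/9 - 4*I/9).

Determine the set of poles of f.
The singularities of f are the zeros of the denominator. Factoring,
  z^3 - 2*z^2/3 + I*z^2/3 + 2*z/9 - 4*I*z/9 - 2/9 - 4*I/9 = (z - 1 - I/3)*(z + I)*(z + 1/3 - I/3)
so the candidates are z = 1 + I/3, z = -I, z = -1/3 + I/3.

Check the numerator P(z) = -z^2 + z + 2 at each one:
  P(1 + I/3) = 19/9 - I/3 ≠ 0, so z = 1 + I/3 is a (simple) pole.
  P(-I) = 3 - I ≠ 0, so z = -I is a (simple) pole.
  P(-1/3 + I/3) = 5/3 + 5*I/9 ≠ 0, so z = -1/3 + I/3 is a (simple) pole.

Poles of f: {-1/3 + I/3, -I, 1 + I/3}

Final answer: {-1/3 + I/3, -I, 1 + I/3}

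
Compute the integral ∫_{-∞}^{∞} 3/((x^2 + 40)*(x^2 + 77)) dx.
Let f(z) = 3/((z^2 + 40)*(z^2 + 77)). The denominator has no real zeros and deg Q - deg P = 4 ≥ 2, so the integral of f over the upper semicircle |z| = R tends to 0 as R → ∞. Closing the contour in the upper half-plane,
  ∫_{-∞}^{∞} f(x) dx = 2πi · Σ Res(f, z_k)  over the poles with Im z_k > 0.

Zeros of the denominator: z^2 + 77 = 0 gives z = ±sqrt(77)*I; z^2 + 40 = 0 gives z = ±2*sqrt(10)*I.
Upper half-plane: z = 2*sqrt(10)*I, z = sqrt(77)*I (simple).

Each pole is a simple zero of Q(z) = z^4 + 117*z^2 + 3080, so Res(f, z₀) = P(z₀)/Q'(z₀) with P(z) = 3, Q'(z) = 4*z^3 + 234*z:
  Res(f, 2*sqrt(10)*I) = (3)/(148*sqrt(10)*I) = -3*sqrt(10)*I/1480
  Res(f, sqrt(77)*I) = (3)/(-74*sqrt(77)*I) = 3*sqrt(77)*I/5698

Sum of residues: 3*I*(-77*sqrt(10) + 20*sqrt(77))/113960
∫_{-∞}^{∞} f(x) dx = 2πi · (3*I*(-77*sqrt(10) + 20*sqrt(77))/113960) = 3*pi*(-20*sqrt(77) + 77*sqrt(10))/56980

Final answer: 3*pi*(-20*sqrt(77) + 77*sqrt(10))/56980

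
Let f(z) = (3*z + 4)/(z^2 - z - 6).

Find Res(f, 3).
Write f(z) = P(z)/Q(z) with P(z) = 3*z + 4 and Q(z) = z^2 - z - 6.
The denominator factors as Q(z) = (z + 2)*(z - 3), so z = 3 is a simple zero of Q and P is analytic there; z = 3 is therefore a simple pole and
  Res(f, z₀) = P(z₀)/Q'(z₀).

Q'(z) = 2*z - 1, so Q'(3) = 5.
P(3) = 13.

Res(f, 3) = (13)/(5) = 13/5

Final answer: 13/5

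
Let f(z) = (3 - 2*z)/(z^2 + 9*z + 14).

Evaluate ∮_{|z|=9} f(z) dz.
-4*I*pi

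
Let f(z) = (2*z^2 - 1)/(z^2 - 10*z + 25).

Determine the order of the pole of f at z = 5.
2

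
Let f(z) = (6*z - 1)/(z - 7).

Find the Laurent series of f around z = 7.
Put w = z - (7), i.e. z = w + 7. The denominator is w, so it suffices to rewrite the numerator in powers of w.

P(z) = 6*z - 1
P(w + 7) = 41 + 6*w

Dividing each term by w:
  f = 41/w + 6

Substituting back w = z - 7:
  f(z) = 41/(z - 7) + 6

The series is finite because the numerator is a polynomial; the negative powers form the principal part, and the coefficient of 1/(z - 7) gives Res(f, 7) = 41.

Final answer: 41/(z - 7) + 6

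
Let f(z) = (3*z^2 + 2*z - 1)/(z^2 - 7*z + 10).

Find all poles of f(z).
The singularities of f are the zeros of the denominator. Factoring,
  z^2 - 7*z + 10 = (z - 5)*(z - 2)
so the candidates are z = 5, z = 2.

Check the numerator P(z) = 3*z^2 + 2*z - 1 at each one:
  P(5) = 84 ≠ 0, so z = 5 is a (simple) pole.
  P(2) = 15 ≠ 0, so z = 2 is a (simple) pole.

Poles of f: {2, 5}

Final answer: {2, 5}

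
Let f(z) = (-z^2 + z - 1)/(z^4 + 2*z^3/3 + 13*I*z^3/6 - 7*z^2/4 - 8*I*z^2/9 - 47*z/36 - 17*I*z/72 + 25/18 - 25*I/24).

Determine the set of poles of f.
The singularities of f are the zeros of the denominator. Factoring,
  z^4 + 2*z^3/3 + 13*I*z^3/6 - 7*z^2/4 - 8*I*z^2/9 - 47*z/36 - 17*I*z/72 + 25/18 - 25*I/24 = (z - 1)*(z + 3/2 + 2*I)*(z + 2/3 - I/2)*(z - 1/2 + 2*I/3)
so the candidates are z = 1, z = -3/2 - 2*I, z = -2/3 + I/2, z = 1/2 - 2*I/3.

Check the numerator P(z) = -z^2 + z - 1 at each one:
  P(1) = -1 ≠ 0, so z = 1 is a (simple) pole.
  P(-3/2 - 2*I) = -3/4 - 8*I ≠ 0, so z = -3/2 - 2*I is a (simple) pole.
  P(-2/3 + I/2) = -67/36 + 7*I/6 ≠ 0, so z = -2/3 + I/2 is a (simple) pole.
  P(1/2 - 2*I/3) = -11/36 ≠ 0, so z = 1/2 - 2*I/3 is a (simple) pole.

Poles of f: {-3/2 - 2*I, -2/3 + I/2, 1/2 - 2*I/3, 1}

Final answer: {-3/2 - 2*I, -2/3 + I/2, 1/2 - 2*I/3, 1}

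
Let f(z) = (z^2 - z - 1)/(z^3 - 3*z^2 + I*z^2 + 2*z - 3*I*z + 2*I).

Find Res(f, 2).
Write f(z) = P(z)/Q(z) with P(z) = z^2 - z - 1 and Q(z) = z^3 - 3*z^2 + I*z^2 + 2*z - 3*I*z + 2*I.
The denominator factors as Q(z) = (z + I)*(z - 2)*(z - 1), so z = 2 is a simple zero of Q and P is analytic there; z = 2 is therefore a simple pole and
  Res(f, z₀) = P(z₀)/Q'(z₀).

Q'(z) = 3*z^2 - 6*z + 2*I*z + 2 - 3*I, so Q'(2) = 2 + I.
P(2) = 1.

Res(f, 2) = (1)/(2 + I) = 2/5 - I/5

Final answer: 2/5 - I/5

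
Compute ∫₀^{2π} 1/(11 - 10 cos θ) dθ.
Call the integral J. The integrand is 2π-periodic and we integrate over a full period, so shifting θ does not change the value (θ → θ + π flips the sign of the trig term). Hence
  J = ∫₀^{2π} dθ/(11 + 10 cos θ).
Put z = e^{iθ}: then cos θ = (z + 1/z)/2, dθ = dz/(iz), and z runs once counterclockwise around |z| = 1:
  J = ∮_{|z|=1} 1/(11 + 10*(z + 1/z)/2) · dz/(iz) = (2/i) ∮_{|z|=1} dz/(10*z^2 + 22*z + 10).
The roots of 10*z^2 + 22*z + 10 are z = (-11 ± sqrt(11^2 - 10^2))/10, with sqrt(21) = sqrt(21); their product is 1, so only z₊ = -11/10 + sqrt(21)/10 lies inside the unit circle (z₋ = -11/10 - sqrt(21)/10 lies outside).
z₊ is a simple zero of q(z) = 10*z^2 + 22*z + 10, so Res(1/q, z₊) = 1/q'(z₊) with q'(z) = 20*z + 22; and q'(z₊) = 10*(z₊ - z₋) = 2*sqrt(21).
Therefore J = (2/i) · 2πi · 1/(2*sqrt(21)) = 2*pi/(sqrt(21)) = 2*sqrt(21)*pi/21

Final answer: 2*sqrt(21)*pi/21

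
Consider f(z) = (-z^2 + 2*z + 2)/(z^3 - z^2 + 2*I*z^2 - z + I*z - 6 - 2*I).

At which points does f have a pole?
The singularities of f are the zeros of the denominator. Factoring,
  z^3 - z^2 + 2*I*z^2 - z + I*z - 6 - 2*I = (z + 2*I)*(z - 2 + I)*(z + 1 - I)
so the candidates are z = -2*I, z = 2 - I, z = -1 + I.

Check the numerator P(z) = -z^2 + 2*z + 2 at each one:
  P(-2*I) = 6 - 4*I ≠ 0, so z = -2*I is a (simple) pole.
  P(2 - I) = 3 + 2*I ≠ 0, so z = 2 - I is a (simple) pole.
  P(-1 + I) = 4*I ≠ 0, so z = -1 + I is a (simple) pole.

Poles of f: {-1 + I, -2*I, 2 - I}

Final answer: {-1 + I, -2*I, 2 - I}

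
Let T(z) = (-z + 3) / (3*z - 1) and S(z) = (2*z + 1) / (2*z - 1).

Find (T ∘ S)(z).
(z - 1)/(z + 1)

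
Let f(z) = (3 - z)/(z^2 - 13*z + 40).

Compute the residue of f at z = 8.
Write f(z) = P(z)/Q(z) with P(z) = 3 - z and Q(z) = z^2 - 13*z + 40.
The denominator factors as Q(z) = (z - 5)*(z - 8), so z = 8 is a simple zero of Q and P is analytic there; z = 8 is therefore a simple pole and
  Res(f, z₀) = P(z₀)/Q'(z₀).

Q'(z) = 2*z - 13, so Q'(8) = 3.
P(8) = -5.

Res(f, 8) = (-5)/(3) = -5/3

Final answer: -5/3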